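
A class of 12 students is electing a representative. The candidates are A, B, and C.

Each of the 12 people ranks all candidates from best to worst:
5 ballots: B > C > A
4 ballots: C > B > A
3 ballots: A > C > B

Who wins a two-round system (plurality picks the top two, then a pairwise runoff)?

C

Round 1 first-place votes: A 3, B 5, C 4. B and C advance.
Runoff: B is ranked above C on 5 ballots, C above B on 7.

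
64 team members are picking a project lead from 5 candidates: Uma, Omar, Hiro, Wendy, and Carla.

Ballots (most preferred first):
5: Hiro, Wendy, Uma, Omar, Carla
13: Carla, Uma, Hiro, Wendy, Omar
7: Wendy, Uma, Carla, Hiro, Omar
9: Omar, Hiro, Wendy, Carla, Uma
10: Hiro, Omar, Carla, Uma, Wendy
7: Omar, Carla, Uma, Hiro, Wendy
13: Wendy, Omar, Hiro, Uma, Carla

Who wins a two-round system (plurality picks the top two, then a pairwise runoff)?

Round 1 first-place votes: Uma 0, Omar 16, Hiro 15, Wendy 20, Carla 13. Wendy and Omar advance.
Runoff: Wendy is ranked above Omar on 38 ballots, Omar above Wendy on 26.

Wendy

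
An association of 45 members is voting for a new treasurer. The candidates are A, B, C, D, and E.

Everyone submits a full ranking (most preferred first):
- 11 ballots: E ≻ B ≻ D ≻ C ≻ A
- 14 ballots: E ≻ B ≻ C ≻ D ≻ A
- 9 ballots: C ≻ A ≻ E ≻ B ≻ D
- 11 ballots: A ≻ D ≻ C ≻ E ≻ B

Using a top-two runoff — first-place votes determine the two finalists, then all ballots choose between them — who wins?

Round 1 first-place votes: A 11, B 0, C 9, D 0, E 25. E and A advance.
Runoff: E is ranked above A on 25 ballots, A above E on 20.

E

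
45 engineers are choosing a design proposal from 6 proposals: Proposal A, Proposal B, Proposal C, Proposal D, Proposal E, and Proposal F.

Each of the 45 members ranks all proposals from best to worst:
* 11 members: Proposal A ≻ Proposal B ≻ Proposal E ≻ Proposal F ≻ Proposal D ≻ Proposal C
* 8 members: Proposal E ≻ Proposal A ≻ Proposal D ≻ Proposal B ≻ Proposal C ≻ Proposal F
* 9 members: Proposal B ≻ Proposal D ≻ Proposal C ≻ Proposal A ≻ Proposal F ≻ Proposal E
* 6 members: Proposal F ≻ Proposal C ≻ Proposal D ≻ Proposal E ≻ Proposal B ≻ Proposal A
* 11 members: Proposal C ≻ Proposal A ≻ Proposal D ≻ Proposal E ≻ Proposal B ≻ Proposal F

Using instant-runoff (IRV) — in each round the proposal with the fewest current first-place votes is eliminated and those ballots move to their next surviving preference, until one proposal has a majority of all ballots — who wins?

Round 1: Proposal A 11, Proposal B 9, Proposal C 11, Proposal D 0, Proposal E 8, Proposal F 6. Proposal D eliminated.
Round 2: Proposal A 11, Proposal B 9, Proposal C 11, Proposal E 8, Proposal F 6. Proposal F eliminated.
Round 3: Proposal A 11, Proposal B 9, Proposal C 17, Proposal E 8. Proposal E eliminated.
Round 4: Proposal A 19, Proposal B 9, Proposal C 17. Proposal B eliminated.
Round 5: Proposal A 19, Proposal C 26. Proposal C has a majority (≥23).

Proposal C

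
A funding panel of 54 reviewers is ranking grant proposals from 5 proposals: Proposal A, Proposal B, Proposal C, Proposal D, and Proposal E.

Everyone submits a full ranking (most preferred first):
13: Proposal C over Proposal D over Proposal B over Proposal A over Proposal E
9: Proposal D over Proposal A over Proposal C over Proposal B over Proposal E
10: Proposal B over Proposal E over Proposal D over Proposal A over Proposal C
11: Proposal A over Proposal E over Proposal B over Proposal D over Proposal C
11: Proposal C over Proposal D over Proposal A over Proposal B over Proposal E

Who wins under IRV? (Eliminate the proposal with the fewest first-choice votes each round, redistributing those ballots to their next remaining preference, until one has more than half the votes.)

Proposal A

Round 1: Proposal A 11, Proposal B 10, Proposal C 24, Proposal D 9, Proposal E 0. Proposal E eliminated.
Round 2: Proposal A 11, Proposal B 10, Proposal C 24, Proposal D 9. Proposal D eliminated.
Round 3: Proposal A 20, Proposal B 10, Proposal C 24. Proposal B eliminated.
Round 4: Proposal A 30, Proposal C 24. Proposal A has a majority (≥28).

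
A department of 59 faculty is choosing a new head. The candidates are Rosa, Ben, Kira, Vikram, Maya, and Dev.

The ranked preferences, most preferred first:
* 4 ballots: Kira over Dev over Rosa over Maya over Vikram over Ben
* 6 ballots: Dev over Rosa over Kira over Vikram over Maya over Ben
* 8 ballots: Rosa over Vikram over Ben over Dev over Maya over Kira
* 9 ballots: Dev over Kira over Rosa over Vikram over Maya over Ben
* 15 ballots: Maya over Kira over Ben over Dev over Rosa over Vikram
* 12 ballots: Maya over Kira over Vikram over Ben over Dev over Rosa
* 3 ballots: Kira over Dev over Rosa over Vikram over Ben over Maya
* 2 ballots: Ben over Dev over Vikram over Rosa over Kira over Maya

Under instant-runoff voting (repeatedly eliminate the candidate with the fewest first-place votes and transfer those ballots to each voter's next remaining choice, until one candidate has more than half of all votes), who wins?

Dev

Round 1: Rosa 8, Ben 2, Kira 7, Vikram 0, Maya 27, Dev 15. Vikram eliminated.
Round 2: Rosa 8, Ben 2, Kira 7, Maya 27, Dev 15. Ben eliminated.
Round 3: Rosa 8, Kira 7, Maya 27, Dev 17. Kira eliminated.
Round 4: Rosa 8, Maya 27, Dev 24. Rosa eliminated.
Round 5: Maya 27, Dev 32. Dev has a majority (≥30).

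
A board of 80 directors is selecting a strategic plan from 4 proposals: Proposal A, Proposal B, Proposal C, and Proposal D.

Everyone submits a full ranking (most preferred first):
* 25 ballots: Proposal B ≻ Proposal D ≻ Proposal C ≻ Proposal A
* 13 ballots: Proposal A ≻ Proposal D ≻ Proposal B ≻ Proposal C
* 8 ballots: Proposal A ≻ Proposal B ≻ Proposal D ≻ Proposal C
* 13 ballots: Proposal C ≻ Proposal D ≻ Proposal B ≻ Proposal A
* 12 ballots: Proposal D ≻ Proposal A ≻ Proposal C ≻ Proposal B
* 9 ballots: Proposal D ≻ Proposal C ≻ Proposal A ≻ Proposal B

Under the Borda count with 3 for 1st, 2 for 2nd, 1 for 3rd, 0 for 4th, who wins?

Proposal D

Proposal A: 25×0 + 13×3 + 8×3 + 13×0 + 12×2 + 9×1 = 96
Proposal B: 25×3 + 13×1 + 8×2 + 13×1 + 12×0 + 9×0 = 117
Proposal C: 25×1 + 13×0 + 8×0 + 13×3 + 12×1 + 9×2 = 94
Proposal D: 25×2 + 13×2 + 8×1 + 13×2 + 12×3 + 9×3 = 173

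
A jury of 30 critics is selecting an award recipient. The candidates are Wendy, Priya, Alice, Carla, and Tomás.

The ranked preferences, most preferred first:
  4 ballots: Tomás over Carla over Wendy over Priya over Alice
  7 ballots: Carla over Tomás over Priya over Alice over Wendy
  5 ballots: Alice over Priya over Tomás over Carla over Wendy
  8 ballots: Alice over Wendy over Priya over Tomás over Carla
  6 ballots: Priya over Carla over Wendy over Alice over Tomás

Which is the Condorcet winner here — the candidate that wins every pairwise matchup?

Priya vs Wendy: 18–12
Priya vs Alice: 17–13
Priya vs Carla: 19–11
Priya vs Tomás: 19–11
Priya beats every other candidate.

Priya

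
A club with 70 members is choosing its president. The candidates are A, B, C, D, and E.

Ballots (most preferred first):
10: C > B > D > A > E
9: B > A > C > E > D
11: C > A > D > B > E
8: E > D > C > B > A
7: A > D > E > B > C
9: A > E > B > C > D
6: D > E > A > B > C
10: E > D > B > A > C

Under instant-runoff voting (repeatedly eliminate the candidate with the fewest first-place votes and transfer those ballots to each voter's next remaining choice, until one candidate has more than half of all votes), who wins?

Round 1: A 16, B 9, C 21, D 6, E 18. D eliminated.
Round 2: A 16, B 9, C 21, E 24. B eliminated.
Round 3: A 25, C 21, E 24. C eliminated.
Round 4: A 46, E 24. A has a majority (≥36).

A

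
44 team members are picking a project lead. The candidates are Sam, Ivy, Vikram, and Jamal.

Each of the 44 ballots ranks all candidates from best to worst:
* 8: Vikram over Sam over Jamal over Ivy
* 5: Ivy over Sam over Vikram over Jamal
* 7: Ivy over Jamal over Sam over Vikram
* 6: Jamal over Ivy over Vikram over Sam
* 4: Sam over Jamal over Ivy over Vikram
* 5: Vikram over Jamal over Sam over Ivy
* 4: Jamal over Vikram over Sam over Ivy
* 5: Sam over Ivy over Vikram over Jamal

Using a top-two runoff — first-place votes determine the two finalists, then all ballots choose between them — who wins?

Round 1 first-place votes: Sam 9, Ivy 12, Vikram 13, Jamal 10. Vikram and Ivy advance.
Runoff: Vikram is ranked above Ivy on 17 ballots, Ivy above Vikram on 27.

Ivy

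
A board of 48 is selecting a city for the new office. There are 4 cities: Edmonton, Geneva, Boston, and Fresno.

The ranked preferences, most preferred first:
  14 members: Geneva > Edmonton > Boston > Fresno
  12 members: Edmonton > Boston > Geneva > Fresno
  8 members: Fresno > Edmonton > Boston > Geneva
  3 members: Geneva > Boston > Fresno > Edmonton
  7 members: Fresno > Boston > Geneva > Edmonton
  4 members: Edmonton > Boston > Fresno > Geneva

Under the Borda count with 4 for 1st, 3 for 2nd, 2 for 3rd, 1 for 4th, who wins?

Edmonton

Edmonton: 14×3 + 12×4 + 8×3 + 3×1 + 7×1 + 4×4 = 140
Geneva: 14×4 + 12×2 + 8×1 + 3×4 + 7×2 + 4×1 = 118
Boston: 14×2 + 12×3 + 8×2 + 3×3 + 7×3 + 4×3 = 122
Fresno: 14×1 + 12×1 + 8×4 + 3×2 + 7×4 + 4×2 = 100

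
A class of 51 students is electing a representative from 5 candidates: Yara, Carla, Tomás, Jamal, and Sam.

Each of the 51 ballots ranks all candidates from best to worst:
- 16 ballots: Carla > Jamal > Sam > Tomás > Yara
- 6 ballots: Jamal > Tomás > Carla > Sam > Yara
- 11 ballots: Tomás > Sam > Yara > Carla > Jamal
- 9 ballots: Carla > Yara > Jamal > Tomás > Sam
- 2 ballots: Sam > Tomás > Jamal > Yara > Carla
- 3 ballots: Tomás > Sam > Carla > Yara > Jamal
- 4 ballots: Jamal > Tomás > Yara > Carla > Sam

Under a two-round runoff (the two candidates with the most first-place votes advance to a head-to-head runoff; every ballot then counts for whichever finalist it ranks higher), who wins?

Round 1 first-place votes: Yara 0, Carla 25, Tomás 14, Jamal 10, Sam 2. Carla and Tomás advance.
Runoff: Carla is ranked above Tomás on 25 ballots, Tomás above Carla on 26.

Tomás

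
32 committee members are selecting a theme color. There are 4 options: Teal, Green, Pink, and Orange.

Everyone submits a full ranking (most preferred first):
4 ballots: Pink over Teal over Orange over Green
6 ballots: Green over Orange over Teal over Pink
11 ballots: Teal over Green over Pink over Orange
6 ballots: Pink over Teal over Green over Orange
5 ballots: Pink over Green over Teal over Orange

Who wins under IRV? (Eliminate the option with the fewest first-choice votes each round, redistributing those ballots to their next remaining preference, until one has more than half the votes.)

Round 1: Teal 11, Green 6, Pink 15, Orange 0. Orange eliminated.
Round 2: Teal 11, Green 6, Pink 15. Green eliminated.
Round 3: Teal 17, Pink 15. Teal has a majority (≥17).

Teal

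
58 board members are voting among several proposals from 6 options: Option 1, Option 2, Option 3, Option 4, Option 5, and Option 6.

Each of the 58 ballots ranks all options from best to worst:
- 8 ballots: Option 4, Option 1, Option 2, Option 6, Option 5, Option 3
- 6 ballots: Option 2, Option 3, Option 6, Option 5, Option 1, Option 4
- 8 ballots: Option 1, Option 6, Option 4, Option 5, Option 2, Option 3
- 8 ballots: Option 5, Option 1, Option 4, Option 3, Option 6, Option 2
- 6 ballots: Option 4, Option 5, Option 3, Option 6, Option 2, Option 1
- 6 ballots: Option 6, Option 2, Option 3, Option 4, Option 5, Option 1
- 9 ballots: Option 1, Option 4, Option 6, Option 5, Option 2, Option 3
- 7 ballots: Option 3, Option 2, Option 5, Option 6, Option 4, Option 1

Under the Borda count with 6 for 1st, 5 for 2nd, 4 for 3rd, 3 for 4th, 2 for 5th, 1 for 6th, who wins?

Option 1: 8×5 + 6×2 + 8×6 + 8×5 + 6×1 + 6×1 + 9×6 + 7×1 = 213
Option 2: 8×4 + 6×6 + 8×2 + 8×1 + 6×2 + 6×5 + 9×2 + 7×5 = 187
Option 3: 8×1 + 6×5 + 8×1 + 8×3 + 6×4 + 6×4 + 9×1 + 7×6 = 169
Option 4: 8×6 + 6×1 + 8×4 + 8×4 + 6×6 + 6×3 + 9×5 + 7×2 = 231
Option 5: 8×2 + 6×3 + 8×3 + 8×6 + 6×5 + 6×2 + 9×3 + 7×4 = 203
Option 6: 8×3 + 6×4 + 8×5 + 8×2 + 6×3 + 6×6 + 9×4 + 7×3 = 215

Option 4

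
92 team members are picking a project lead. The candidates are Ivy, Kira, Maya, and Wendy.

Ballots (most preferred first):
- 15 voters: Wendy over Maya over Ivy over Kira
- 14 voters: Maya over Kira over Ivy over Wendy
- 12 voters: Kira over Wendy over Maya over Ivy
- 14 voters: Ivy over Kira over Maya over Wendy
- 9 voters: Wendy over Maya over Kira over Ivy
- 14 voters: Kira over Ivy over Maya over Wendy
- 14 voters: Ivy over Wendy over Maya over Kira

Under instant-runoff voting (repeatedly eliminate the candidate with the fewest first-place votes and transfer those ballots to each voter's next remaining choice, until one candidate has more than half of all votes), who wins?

Round 1: Ivy 28, Kira 26, Maya 14, Wendy 24. Maya eliminated.
Round 2: Ivy 28, Kira 40, Wendy 24. Wendy eliminated.
Round 3: Ivy 43, Kira 49. Kira has a majority (≥47).

Kira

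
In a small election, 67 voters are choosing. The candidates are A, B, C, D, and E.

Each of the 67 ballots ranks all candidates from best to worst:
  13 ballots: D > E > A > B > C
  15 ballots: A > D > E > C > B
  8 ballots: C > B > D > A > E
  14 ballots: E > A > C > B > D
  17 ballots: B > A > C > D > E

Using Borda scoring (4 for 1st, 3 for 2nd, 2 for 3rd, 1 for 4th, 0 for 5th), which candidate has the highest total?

A

A: 13×2 + 15×4 + 8×1 + 14×3 + 17×3 = 187
B: 13×1 + 15×0 + 8×3 + 14×1 + 17×4 = 119
C: 13×0 + 15×1 + 8×4 + 14×2 + 17×2 = 109
D: 13×4 + 15×3 + 8×2 + 14×0 + 17×1 = 130
E: 13×3 + 15×2 + 8×0 + 14×4 + 17×0 = 125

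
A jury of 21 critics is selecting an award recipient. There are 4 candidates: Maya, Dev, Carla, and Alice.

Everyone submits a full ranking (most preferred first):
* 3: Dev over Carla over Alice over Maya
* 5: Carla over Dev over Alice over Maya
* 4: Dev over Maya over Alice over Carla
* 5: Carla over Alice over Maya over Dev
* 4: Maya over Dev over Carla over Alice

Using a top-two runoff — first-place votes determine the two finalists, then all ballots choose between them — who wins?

Round 1 first-place votes: Maya 4, Dev 7, Carla 10, Alice 0. Carla and Dev advance.
Runoff: Carla is ranked above Dev on 10 ballots, Dev above Carla on 11.

Dev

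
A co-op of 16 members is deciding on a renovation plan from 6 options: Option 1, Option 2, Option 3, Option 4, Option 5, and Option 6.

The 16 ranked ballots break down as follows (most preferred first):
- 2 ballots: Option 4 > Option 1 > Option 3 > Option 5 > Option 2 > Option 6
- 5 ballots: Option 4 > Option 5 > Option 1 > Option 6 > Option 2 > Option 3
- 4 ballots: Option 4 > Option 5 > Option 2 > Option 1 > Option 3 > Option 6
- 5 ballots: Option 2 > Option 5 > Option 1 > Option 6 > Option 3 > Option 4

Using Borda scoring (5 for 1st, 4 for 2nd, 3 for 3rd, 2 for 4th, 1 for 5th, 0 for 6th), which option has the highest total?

Option 5

Option 1: 2×4 + 5×3 + 4×2 + 5×3 = 46
Option 2: 2×1 + 5×1 + 4×3 + 5×5 = 44
Option 3: 2×3 + 5×0 + 4×1 + 5×1 = 15
Option 4: 2×5 + 5×5 + 4×5 + 5×0 = 55
Option 5: 2×2 + 5×4 + 4×4 + 5×4 = 60
Option 6: 2×0 + 5×2 + 4×0 + 5×2 = 20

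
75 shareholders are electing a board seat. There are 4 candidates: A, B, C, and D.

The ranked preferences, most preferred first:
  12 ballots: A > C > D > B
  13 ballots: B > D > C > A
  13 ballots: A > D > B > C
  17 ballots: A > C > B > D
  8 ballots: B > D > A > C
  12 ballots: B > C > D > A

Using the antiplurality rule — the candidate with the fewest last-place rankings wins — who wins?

B

Last-place votes: A 25, B 12, C 21, D 17.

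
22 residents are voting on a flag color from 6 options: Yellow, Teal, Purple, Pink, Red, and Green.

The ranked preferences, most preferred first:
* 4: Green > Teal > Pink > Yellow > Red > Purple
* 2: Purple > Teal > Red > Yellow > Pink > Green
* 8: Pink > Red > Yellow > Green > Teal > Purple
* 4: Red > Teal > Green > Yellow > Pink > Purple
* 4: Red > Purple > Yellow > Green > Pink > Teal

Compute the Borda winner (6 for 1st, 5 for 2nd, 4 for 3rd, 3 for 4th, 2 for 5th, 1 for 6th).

Red

Yellow: 4×3 + 2×3 + 8×4 + 4×3 + 4×4 = 78
Teal: 4×5 + 2×5 + 8×2 + 4×5 + 4×1 = 70
Purple: 4×1 + 2×6 + 8×1 + 4×1 + 4×5 = 48
Pink: 4×4 + 2×2 + 8×6 + 4×2 + 4×2 = 84
Red: 4×2 + 2×4 + 8×5 + 4×6 + 4×6 = 104
Green: 4×6 + 2×1 + 8×3 + 4×4 + 4×3 = 78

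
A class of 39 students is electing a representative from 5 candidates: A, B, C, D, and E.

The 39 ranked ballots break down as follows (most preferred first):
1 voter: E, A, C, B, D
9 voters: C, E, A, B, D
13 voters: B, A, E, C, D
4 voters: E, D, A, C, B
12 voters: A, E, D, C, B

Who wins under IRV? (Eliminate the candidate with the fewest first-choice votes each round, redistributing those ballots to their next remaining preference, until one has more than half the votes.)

Round 1: A 12, B 13, C 9, D 0, E 5. D eliminated.
Round 2: A 12, B 13, C 9, E 5. E eliminated.
Round 3: A 17, B 13, C 9. C eliminated.
Round 4: A 26, B 13. A has a majority (≥20).

A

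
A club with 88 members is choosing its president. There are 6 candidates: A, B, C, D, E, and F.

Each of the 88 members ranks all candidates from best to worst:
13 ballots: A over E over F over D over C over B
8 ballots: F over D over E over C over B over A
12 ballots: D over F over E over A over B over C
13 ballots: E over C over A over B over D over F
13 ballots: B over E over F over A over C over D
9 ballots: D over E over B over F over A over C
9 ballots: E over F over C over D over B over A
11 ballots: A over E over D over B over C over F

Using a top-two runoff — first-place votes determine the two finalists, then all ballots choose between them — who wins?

E

Round 1 first-place votes: A 24, B 13, C 0, D 21, E 22, F 8. A and E advance.
Runoff: A is ranked above E on 24 ballots, E above A on 64.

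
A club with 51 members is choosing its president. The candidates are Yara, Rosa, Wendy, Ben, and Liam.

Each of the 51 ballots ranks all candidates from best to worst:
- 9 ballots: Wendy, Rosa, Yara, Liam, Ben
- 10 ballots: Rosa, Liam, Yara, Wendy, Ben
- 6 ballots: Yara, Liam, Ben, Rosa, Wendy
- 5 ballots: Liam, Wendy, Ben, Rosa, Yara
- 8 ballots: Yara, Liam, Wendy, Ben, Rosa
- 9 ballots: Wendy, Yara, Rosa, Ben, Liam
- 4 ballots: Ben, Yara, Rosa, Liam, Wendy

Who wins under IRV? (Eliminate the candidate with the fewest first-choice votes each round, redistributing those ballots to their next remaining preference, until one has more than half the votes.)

Yara

Round 1: Yara 14, Rosa 10, Wendy 18, Ben 4, Liam 5. Ben eliminated.
Round 2: Yara 18, Rosa 10, Wendy 18, Liam 5. Liam eliminated.
Round 3: Yara 18, Rosa 10, Wendy 23. Rosa eliminated.
Round 4: Yara 28, Wendy 23. Yara has a majority (≥26).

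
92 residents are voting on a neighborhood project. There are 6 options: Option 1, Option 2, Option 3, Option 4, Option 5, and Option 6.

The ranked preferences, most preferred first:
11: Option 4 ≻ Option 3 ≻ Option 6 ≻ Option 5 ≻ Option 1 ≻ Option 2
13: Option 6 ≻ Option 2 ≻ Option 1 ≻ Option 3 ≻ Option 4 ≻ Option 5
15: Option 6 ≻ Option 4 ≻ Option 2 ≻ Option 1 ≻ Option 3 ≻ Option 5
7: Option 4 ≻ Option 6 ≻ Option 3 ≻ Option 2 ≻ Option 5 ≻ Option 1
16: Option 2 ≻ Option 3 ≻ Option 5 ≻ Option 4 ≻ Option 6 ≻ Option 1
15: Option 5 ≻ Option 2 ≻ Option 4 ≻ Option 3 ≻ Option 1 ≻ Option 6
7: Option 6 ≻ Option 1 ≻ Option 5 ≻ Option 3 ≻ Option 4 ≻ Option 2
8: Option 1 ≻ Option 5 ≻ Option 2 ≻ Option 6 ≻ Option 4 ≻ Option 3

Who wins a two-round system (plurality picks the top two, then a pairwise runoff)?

Option 4

Round 1 first-place votes: Option 1 8, Option 2 16, Option 3 0, Option 4 18, Option 5 15, Option 6 35. Option 6 and Option 4 advance.
Runoff: Option 6 is ranked above Option 4 on 43 ballots, Option 4 above Option 6 on 49.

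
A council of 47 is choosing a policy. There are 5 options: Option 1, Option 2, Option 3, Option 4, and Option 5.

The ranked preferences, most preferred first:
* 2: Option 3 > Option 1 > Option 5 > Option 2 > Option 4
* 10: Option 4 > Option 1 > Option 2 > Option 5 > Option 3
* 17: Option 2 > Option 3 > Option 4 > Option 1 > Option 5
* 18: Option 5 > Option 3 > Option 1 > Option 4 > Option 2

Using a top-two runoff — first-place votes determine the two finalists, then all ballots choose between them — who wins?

Option 2

Round 1 first-place votes: Option 1 0, Option 2 17, Option 3 2, Option 4 10, Option 5 18. Option 5 and Option 2 advance.
Runoff: Option 5 is ranked above Option 2 on 20 ballots, Option 2 above Option 5 on 27.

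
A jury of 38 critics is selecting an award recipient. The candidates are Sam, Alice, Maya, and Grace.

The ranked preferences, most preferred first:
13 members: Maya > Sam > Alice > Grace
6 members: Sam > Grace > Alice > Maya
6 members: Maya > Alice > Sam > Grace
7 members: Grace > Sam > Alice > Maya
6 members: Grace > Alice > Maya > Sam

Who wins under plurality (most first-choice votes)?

Maya

First-place votes: Sam 6, Alice 0, Maya 19, Grace 13.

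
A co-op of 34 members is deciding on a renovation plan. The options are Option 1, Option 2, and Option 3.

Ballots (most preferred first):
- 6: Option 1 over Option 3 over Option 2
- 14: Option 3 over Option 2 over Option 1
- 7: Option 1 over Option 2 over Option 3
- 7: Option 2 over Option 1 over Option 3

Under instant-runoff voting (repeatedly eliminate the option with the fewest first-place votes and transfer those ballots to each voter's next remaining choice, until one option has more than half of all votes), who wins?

Option 1

Round 1: Option 1 13, Option 2 7, Option 3 14. Option 2 eliminated.
Round 2: Option 1 20, Option 3 14. Option 1 has a majority (≥18).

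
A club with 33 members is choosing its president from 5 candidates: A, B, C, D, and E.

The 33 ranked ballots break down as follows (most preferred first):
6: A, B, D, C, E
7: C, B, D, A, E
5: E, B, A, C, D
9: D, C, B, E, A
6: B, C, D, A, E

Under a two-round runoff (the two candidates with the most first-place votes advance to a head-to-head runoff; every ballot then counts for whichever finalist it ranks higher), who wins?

C

Round 1 first-place votes: A 6, B 6, C 7, D 9, E 5. D and C advance.
Runoff: D is ranked above C on 15 ballots, C above D on 18.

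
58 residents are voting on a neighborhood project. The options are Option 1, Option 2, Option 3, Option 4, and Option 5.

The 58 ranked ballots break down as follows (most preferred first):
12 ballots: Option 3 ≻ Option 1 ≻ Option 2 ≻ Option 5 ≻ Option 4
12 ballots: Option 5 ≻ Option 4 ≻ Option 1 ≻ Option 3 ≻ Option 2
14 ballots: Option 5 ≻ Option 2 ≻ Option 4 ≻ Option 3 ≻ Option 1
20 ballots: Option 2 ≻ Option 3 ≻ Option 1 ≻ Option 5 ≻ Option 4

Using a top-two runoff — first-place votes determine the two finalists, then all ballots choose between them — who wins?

Option 2

Round 1 first-place votes: Option 1 0, Option 2 20, Option 3 12, Option 4 0, Option 5 26. Option 5 and Option 2 advance.
Runoff: Option 5 is ranked above Option 2 on 26 ballots, Option 2 above Option 5 on 32.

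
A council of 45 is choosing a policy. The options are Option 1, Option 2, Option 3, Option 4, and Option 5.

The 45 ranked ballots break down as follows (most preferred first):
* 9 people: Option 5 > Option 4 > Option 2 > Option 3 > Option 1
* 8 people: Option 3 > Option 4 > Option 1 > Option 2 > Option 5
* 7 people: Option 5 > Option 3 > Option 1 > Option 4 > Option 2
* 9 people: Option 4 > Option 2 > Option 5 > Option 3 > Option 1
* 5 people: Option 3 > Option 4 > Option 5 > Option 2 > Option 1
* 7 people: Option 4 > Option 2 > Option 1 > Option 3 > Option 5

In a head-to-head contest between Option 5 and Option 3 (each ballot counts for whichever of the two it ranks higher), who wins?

Option 5

Option 5 is ranked above Option 3 on 25 ballots; Option 3 above Option 5 on 20.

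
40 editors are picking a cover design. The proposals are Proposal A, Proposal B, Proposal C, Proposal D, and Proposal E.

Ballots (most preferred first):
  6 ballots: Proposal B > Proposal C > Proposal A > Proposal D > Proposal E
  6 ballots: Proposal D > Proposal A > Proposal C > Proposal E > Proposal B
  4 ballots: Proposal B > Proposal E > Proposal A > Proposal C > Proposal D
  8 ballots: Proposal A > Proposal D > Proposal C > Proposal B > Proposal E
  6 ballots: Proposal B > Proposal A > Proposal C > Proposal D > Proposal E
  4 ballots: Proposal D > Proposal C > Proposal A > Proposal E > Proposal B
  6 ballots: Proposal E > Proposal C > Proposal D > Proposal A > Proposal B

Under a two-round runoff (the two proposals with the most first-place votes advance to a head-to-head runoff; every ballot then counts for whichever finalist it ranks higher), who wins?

Round 1 first-place votes: Proposal A 8, Proposal B 16, Proposal C 0, Proposal D 10, Proposal E 6. Proposal B and Proposal D advance.
Runoff: Proposal B is ranked above Proposal D on 16 ballots, Proposal D above Proposal B on 24.

Proposal D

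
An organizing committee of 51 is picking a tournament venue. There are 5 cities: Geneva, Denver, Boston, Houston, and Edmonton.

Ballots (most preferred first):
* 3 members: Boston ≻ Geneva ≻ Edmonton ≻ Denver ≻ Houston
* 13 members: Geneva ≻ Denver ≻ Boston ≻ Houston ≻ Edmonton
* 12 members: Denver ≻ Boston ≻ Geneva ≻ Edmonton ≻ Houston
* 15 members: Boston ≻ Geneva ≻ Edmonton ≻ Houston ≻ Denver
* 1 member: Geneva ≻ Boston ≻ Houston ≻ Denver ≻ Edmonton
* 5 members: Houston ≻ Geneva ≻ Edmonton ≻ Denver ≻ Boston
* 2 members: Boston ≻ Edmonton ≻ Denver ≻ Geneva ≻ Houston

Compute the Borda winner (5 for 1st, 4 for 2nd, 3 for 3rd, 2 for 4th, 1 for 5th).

Geneva

Geneva: 3×4 + 13×5 + 12×3 + 15×4 + 1×5 + 5×4 + 2×2 = 202
Denver: 3×2 + 13×4 + 12×5 + 15×1 + 1×2 + 5×2 + 2×3 = 151
Boston: 3×5 + 13×3 + 12×4 + 15×5 + 1×4 + 5×1 + 2×5 = 196
Houston: 3×1 + 13×2 + 12×1 + 15×2 + 1×3 + 5×5 + 2×1 = 101
Edmonton: 3×3 + 13×1 + 12×2 + 15×3 + 1×1 + 5×3 + 2×4 = 115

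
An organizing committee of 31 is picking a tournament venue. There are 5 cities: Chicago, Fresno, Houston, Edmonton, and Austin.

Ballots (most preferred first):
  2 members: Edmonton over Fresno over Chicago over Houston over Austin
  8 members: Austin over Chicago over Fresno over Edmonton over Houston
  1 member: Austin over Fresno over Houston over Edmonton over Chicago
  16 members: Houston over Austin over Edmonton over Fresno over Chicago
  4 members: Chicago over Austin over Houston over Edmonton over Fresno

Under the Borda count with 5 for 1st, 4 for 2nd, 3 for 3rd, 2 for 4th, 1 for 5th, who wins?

Austin

Chicago: 2×3 + 8×4 + 1×1 + 16×1 + 4×5 = 75
Fresno: 2×4 + 8×3 + 1×4 + 16×2 + 4×1 = 72
Houston: 2×2 + 8×1 + 1×3 + 16×5 + 4×3 = 107
Edmonton: 2×5 + 8×2 + 1×2 + 16×3 + 4×2 = 84
Austin: 2×1 + 8×5 + 1×5 + 16×4 + 4×4 = 127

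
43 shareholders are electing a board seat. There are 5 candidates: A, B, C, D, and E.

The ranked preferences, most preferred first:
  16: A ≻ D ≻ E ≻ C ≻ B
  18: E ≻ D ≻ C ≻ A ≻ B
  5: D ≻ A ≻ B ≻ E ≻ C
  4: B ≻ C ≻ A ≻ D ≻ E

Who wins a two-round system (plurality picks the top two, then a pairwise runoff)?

Round 1 first-place votes: A 16, B 4, C 0, D 5, E 18. E and A advance.
Runoff: E is ranked above A on 18 ballots, A above E on 25.

A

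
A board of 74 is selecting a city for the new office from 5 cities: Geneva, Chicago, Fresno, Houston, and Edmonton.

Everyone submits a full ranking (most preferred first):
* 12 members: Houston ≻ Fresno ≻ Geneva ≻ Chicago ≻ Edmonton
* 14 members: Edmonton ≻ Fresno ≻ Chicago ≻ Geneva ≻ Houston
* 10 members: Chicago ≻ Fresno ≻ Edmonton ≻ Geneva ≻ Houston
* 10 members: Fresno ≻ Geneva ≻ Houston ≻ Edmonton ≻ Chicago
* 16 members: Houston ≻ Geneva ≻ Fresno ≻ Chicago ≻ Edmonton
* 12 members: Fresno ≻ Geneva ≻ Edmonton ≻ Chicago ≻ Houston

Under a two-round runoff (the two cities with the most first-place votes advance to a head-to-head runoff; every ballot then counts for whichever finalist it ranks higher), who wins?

Fresno

Round 1 first-place votes: Geneva 0, Chicago 10, Fresno 22, Houston 28, Edmonton 14. Houston and Fresno advance.
Runoff: Houston is ranked above Fresno on 28 ballots, Fresno above Houston on 46.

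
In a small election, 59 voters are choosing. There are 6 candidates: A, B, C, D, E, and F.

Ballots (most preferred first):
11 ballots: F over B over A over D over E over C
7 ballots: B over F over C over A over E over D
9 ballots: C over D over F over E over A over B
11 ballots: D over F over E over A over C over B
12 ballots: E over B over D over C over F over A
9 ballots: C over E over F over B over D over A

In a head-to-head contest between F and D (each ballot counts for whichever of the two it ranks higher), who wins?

F is ranked above D on 27 ballots; D above F on 32.

D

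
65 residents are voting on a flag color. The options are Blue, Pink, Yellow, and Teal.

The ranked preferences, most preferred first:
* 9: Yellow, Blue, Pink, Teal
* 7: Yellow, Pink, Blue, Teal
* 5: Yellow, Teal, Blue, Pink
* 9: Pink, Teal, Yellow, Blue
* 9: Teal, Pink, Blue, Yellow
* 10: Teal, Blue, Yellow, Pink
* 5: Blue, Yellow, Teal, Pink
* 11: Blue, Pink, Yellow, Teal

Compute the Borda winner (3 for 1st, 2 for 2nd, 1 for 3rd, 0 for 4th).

Blue: 9×2 + 7×1 + 5×1 + 9×0 + 9×1 + 10×2 + 5×3 + 11×3 = 107
Pink: 9×1 + 7×2 + 5×0 + 9×3 + 9×2 + 10×0 + 5×0 + 11×2 = 90
Yellow: 9×3 + 7×3 + 5×3 + 9×1 + 9×0 + 10×1 + 5×2 + 11×1 = 103
Teal: 9×0 + 7×0 + 5×2 + 9×2 + 9×3 + 10×3 + 5×1 + 11×0 = 90

Blue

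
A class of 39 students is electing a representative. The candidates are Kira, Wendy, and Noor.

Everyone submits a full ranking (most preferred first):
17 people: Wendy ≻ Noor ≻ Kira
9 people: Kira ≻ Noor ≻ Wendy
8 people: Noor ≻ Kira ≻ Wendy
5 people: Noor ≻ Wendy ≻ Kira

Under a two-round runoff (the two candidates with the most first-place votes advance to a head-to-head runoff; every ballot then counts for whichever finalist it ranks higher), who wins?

Round 1 first-place votes: Kira 9, Wendy 17, Noor 13. Wendy and Noor advance.
Runoff: Wendy is ranked above Noor on 17 ballots, Noor above Wendy on 22.

Noor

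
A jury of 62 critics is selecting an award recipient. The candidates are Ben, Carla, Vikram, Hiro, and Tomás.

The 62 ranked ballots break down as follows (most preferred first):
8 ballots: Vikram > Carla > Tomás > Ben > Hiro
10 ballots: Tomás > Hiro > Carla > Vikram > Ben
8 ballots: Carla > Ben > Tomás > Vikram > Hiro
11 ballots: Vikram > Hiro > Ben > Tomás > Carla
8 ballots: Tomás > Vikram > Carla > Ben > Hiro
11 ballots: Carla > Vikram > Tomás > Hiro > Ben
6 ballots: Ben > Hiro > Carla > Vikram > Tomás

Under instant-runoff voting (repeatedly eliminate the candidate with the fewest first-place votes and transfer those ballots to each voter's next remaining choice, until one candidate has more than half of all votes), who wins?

Round 1: Ben 6, Carla 19, Vikram 19, Hiro 0, Tomás 18. Hiro eliminated.
Round 2: Ben 6, Carla 19, Vikram 19, Tomás 18. Ben eliminated.
Round 3: Carla 25, Vikram 19, Tomás 18. Tomás eliminated.
Round 4: Carla 35, Vikram 27. Carla has a majority (≥32).

Carla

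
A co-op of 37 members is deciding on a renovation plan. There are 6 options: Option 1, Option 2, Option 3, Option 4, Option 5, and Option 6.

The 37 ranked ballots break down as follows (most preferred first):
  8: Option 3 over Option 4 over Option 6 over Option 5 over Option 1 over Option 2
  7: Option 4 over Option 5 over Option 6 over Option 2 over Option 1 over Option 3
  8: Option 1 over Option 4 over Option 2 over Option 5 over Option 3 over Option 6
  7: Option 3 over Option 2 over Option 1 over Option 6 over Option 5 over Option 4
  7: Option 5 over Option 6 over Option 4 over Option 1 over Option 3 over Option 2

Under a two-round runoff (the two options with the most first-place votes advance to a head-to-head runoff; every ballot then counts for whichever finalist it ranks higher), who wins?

Option 1

Round 1 first-place votes: Option 1 8, Option 2 0, Option 3 15, Option 4 7, Option 5 7, Option 6 0. Option 3 and Option 1 advance.
Runoff: Option 3 is ranked above Option 1 on 15 ballots, Option 1 above Option 3 on 22.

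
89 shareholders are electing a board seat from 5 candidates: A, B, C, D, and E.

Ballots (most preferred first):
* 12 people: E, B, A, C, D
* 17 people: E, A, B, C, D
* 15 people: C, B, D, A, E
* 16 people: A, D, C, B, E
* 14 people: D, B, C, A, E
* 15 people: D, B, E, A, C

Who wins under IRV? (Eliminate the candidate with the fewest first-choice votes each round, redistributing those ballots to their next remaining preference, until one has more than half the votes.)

Round 1: A 16, B 0, C 15, D 29, E 29. B eliminated.
Round 2: A 16, C 15, D 29, E 29. C eliminated.
Round 3: A 16, D 44, E 29. A eliminated.
Round 4: D 60, E 29. D has a majority (≥45).

D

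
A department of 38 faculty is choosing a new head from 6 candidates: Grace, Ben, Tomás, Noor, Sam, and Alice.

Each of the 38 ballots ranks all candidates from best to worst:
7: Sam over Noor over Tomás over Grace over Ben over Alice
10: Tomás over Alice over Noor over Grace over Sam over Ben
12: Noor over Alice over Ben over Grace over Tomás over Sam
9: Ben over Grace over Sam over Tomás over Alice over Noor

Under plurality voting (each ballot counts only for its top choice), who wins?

Noor

First-place votes: Grace 0, Ben 9, Tomás 10, Noor 12, Sam 7, Alice 0.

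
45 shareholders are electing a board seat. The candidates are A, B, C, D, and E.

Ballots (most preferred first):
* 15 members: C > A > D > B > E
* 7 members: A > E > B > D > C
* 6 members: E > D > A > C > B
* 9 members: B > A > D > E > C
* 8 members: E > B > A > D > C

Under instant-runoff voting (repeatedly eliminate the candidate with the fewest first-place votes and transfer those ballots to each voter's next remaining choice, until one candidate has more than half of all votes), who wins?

E

Round 1: A 7, B 9, C 15, D 0, E 14. D eliminated.
Round 2: A 7, B 9, C 15, E 14. A eliminated.
Round 3: B 9, C 15, E 21. B eliminated.
Round 4: C 15, E 30. E has a majority (≥23).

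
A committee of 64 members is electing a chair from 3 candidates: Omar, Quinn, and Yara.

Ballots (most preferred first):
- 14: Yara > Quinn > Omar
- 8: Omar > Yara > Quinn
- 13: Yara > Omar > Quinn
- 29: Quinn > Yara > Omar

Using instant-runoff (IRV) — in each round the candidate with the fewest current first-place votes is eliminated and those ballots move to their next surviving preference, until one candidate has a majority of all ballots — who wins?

Yara

Round 1: Omar 8, Quinn 29, Yara 27. Omar eliminated.
Round 2: Quinn 29, Yara 35. Yara has a majority (≥33).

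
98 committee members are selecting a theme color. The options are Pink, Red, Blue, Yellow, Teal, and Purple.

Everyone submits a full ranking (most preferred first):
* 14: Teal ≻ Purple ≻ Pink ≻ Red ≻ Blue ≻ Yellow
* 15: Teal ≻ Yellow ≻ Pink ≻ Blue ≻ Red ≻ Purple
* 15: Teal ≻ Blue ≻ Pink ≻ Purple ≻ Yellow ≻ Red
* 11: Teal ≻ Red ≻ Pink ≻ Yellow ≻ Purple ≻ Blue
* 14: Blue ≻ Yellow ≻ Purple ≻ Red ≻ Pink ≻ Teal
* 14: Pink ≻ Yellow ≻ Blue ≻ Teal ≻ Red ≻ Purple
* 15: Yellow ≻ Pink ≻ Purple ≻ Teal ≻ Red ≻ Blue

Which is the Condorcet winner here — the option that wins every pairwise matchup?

Teal vs Pink: 55–43
Teal vs Red: 84–14
Teal vs Blue: 70–28
Teal vs Yellow: 55–43
Teal vs Purple: 69–29
Teal beats every other option.

Teal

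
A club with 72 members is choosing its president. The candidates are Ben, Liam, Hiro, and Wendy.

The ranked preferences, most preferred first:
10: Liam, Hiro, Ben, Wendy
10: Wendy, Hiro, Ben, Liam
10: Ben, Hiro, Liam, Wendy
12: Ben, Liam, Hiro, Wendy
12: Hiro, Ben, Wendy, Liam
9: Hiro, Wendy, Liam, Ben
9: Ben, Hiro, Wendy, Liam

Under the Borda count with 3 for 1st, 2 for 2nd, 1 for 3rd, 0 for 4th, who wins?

Ben: 10×1 + 10×1 + 10×3 + 12×3 + 12×2 + 9×0 + 9×3 = 137
Liam: 10×3 + 10×0 + 10×1 + 12×2 + 12×0 + 9×1 + 9×0 = 73
Hiro: 10×2 + 10×2 + 10×2 + 12×1 + 12×3 + 9×3 + 9×2 = 153
Wendy: 10×0 + 10×3 + 10×0 + 12×0 + 12×1 + 9×2 + 9×1 = 69

Hiro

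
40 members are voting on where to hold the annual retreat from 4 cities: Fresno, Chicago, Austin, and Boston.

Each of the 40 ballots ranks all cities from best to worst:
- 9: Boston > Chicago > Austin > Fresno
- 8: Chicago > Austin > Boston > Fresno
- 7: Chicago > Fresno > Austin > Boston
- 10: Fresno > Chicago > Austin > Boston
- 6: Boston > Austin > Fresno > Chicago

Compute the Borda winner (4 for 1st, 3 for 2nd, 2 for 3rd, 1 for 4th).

Chicago

Fresno: 9×1 + 8×1 + 7×3 + 10×4 + 6×2 = 90
Chicago: 9×3 + 8×4 + 7×4 + 10×3 + 6×1 = 123
Austin: 9×2 + 8×3 + 7×2 + 10×2 + 6×3 = 94
Boston: 9×4 + 8×2 + 7×1 + 10×1 + 6×4 = 93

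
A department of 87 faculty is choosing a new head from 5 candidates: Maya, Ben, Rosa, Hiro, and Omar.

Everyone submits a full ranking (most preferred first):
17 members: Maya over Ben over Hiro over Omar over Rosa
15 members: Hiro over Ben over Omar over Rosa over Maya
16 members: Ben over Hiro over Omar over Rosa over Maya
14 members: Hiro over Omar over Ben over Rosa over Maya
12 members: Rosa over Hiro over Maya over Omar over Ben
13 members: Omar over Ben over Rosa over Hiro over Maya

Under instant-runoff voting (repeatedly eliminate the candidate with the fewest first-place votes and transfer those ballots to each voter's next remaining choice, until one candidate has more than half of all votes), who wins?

Ben

Round 1: Maya 17, Ben 16, Rosa 12, Hiro 29, Omar 13. Rosa eliminated.
Round 2: Maya 17, Ben 16, Hiro 41, Omar 13. Omar eliminated.
Round 3: Maya 17, Ben 29, Hiro 41. Maya eliminated.
Round 4: Ben 46, Hiro 41. Ben has a majority (≥44).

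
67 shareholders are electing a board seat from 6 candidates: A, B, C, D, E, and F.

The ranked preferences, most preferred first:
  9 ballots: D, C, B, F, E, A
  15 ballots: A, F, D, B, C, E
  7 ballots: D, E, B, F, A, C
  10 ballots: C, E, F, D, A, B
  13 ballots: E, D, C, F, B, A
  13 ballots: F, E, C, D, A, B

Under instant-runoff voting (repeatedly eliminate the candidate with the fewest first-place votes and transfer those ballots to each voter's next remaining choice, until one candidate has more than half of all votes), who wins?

E

Round 1: A 15, B 0, C 10, D 16, E 13, F 13. B eliminated.
Round 2: A 15, C 10, D 16, E 13, F 13. C eliminated.
Round 3: A 15, D 16, E 23, F 13. F eliminated.
Round 4: A 15, D 16, E 36. E has a majority (≥34).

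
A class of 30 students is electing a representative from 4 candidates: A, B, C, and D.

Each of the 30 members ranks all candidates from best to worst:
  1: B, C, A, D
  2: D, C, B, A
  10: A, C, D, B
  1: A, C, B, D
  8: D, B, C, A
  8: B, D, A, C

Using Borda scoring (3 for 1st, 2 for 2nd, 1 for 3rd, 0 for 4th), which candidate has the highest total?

D

A: 1×1 + 2×0 + 10×3 + 1×3 + 8×0 + 8×1 = 42
B: 1×3 + 2×1 + 10×0 + 1×1 + 8×2 + 8×3 = 46
C: 1×2 + 2×2 + 10×2 + 1×2 + 8×1 + 8×0 = 36
D: 1×0 + 2×3 + 10×1 + 1×0 + 8×3 + 8×2 = 56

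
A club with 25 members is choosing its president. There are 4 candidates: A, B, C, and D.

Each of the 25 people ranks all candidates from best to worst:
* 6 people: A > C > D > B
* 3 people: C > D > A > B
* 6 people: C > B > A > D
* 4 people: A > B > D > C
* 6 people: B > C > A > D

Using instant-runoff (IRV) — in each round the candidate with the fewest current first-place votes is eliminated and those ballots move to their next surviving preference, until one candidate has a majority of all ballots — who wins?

Round 1: A 10, B 6, C 9, D 0. D eliminated.
Round 2: A 10, B 6, C 9. B eliminated.
Round 3: A 10, C 15. C has a majority (≥13).

C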